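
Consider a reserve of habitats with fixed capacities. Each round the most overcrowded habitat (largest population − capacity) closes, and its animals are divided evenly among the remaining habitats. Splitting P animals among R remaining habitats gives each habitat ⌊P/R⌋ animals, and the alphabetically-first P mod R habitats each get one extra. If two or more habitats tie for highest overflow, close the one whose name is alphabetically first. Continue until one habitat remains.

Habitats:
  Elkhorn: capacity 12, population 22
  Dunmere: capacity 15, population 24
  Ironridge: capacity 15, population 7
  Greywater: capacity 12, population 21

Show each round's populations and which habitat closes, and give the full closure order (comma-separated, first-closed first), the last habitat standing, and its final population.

Closure order: Elkhorn, Dunmere, Greywater
Last habitat: Ironridge with 74 animals

Round 1: Dunmere=24 Elkhorn=22 Greywater=21 Ironridge=7 → close Elkhorn (overflow 10)
  22÷3 = 7 each, +1 to first 1
Round 2: Dunmere=32 Greywater=28 Ironridge=14 → close Dunmere (overflow 17)
  32÷2 = 16 each, +1 to first 0
Round 3: Greywater=44 Ironridge=30 → close Greywater (overflow 32)
  44÷1 = 44 each, +1 to first 0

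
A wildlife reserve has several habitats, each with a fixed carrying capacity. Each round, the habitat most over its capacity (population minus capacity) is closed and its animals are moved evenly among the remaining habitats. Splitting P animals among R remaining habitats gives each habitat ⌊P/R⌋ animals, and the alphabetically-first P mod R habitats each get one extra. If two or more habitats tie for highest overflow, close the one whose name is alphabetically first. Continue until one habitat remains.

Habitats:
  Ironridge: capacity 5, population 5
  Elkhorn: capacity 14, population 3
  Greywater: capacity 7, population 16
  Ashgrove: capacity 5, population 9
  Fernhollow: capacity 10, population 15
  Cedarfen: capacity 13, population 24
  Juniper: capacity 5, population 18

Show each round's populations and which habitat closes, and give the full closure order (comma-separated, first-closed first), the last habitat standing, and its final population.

Round 1: Ashgrove=9 Cedarfen=24 Elkhorn=3 Fernhollow=15 Greywater=16 Ironridge=5 Juniper=18 → close Juniper (overflow 13)
  18÷6 = 3 each, +1 to first 0
Round 2: Ashgrove=12 Cedarfen=27 Elkhorn=6 Fernhollow=18 Greywater=19 Ironridge=8 → close Cedarfen (overflow 14)
  27÷5 = 5 each, +1 to first 2
Round 3: Ashgrove=18 Elkhorn=12 Fernhollow=23 Greywater=24 Ironridge=13 → close Greywater (overflow 17)
  24÷4 = 6 each, +1 to first 0
Round 4: Ashgrove=24 Elkhorn=18 Fernhollow=29 Ironridge=19 → close Ashgrove (overflow 19)
  24÷3 = 8 each, +1 to first 0
Round 5: Elkhorn=26 Fernhollow=37 Ironridge=27 → close Fernhollow (overflow 27)
  37÷2 = 18 each, +1 to first 1
Round 6: Elkhorn=45 Ironridge=45 → close Ironridge (overflow 40)
  45÷1 = 45 each, +1 to first 0

Closure order: Juniper, Cedarfen, Greywater, Ashgrove, Fernhollow, Ironridge
Last habitat: Elkhorn with 90 animals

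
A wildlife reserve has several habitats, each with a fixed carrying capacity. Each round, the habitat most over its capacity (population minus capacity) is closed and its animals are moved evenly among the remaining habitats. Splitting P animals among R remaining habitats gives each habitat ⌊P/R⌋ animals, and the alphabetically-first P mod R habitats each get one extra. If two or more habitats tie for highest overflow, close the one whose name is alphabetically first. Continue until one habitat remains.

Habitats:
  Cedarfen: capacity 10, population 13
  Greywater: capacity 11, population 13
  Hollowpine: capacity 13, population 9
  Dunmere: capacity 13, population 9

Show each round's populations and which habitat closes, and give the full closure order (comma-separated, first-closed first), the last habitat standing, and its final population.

Closure order: Cedarfen, Greywater, Dunmere
Last habitat: Hollowpine with 44 animals

Round 1: Cedarfen=13 Dunmere=9 Greywater=13 Hollowpine=9 → close Cedarfen (overflow 3)
  13÷3 = 4 each, +1 to first 1
Round 2: Dunmere=14 Greywater=17 Hollowpine=13 → close Greywater (overflow 6)
  17÷2 = 8 each, +1 to first 1
Round 3: Dunmere=23 Hollowpine=21 → close Dunmere (overflow 10)
  23÷1 = 23 each, +1 to first 0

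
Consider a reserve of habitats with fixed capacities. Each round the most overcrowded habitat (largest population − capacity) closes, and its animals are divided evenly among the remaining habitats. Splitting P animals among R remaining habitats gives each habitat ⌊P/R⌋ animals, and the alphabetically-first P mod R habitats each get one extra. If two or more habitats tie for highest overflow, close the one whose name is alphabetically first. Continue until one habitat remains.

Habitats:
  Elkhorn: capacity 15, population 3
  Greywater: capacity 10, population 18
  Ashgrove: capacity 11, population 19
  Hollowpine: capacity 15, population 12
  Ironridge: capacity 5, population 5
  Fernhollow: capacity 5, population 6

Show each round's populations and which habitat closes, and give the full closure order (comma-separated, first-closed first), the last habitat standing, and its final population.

Round 1: Ashgrove=19 Elkhorn=3 Fernhollow=6 Greywater=18 Hollowpine=12 Ironridge=5 → close Ashgrove (overflow 8)
  19÷5 = 3 each, +1 to first 4
Round 2: Elkhorn=7 Fernhollow=10 Greywater=22 Hollowpine=16 Ironridge=8 → close Greywater (overflow 12)
  22÷4 = 5 each, +1 to first 2
Round 3: Elkhorn=13 Fernhollow=16 Hollowpine=21 Ironridge=13 → close Fernhollow (overflow 11)
  16÷3 = 5 each, +1 to first 1
Round 4: Elkhorn=19 Hollowpine=26 Ironridge=18 → close Ironridge (overflow 13)
  18÷2 = 9 each, +1 to first 0
Round 5: Elkhorn=28 Hollowpine=35 → close Hollowpine (overflow 20)
  35÷1 = 35 each, +1 to first 0

Closure order: Ashgrove, Greywater, Fernhollow, Ironridge, Hollowpine
Last habitat: Elkhorn with 63 animals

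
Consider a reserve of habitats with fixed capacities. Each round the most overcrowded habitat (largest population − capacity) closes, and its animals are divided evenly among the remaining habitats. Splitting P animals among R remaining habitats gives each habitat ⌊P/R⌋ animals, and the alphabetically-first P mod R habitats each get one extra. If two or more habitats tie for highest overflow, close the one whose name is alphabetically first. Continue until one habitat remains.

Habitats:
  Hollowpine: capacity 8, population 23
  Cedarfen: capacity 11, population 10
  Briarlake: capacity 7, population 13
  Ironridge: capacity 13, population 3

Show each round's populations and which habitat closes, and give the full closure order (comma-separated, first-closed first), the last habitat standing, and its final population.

Closure order: Hollowpine, Briarlake, Cedarfen
Last habitat: Ironridge with 49 animals

Round 1: Briarlake=13 Cedarfen=10 Hollowpine=23 Ironridge=3 → close Hollowpine (overflow 15)
  23÷3 = 7 each, +1 to first 2
Round 2: Briarlake=21 Cedarfen=18 Ironridge=10 → close Briarlake (overflow 14)
  21÷2 = 10 each, +1 to first 1
Round 3: Cedarfen=29 Ironridge=20 → close Cedarfen (overflow 18)
  29÷1 = 29 each, +1 to first 0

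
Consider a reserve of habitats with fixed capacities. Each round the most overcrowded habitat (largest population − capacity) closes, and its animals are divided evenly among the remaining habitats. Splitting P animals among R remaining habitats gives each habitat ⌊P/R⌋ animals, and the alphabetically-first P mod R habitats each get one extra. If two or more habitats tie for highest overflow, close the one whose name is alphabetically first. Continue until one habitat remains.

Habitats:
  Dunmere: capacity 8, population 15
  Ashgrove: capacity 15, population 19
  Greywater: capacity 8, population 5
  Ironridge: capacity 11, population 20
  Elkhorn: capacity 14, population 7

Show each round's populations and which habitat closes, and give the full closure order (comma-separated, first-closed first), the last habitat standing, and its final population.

Closure order: Ironridge, Dunmere, Ashgrove, Greywater
Last habitat: Elkhorn with 66 animals

Round 1: Ashgrove=19 Dunmere=15 Elkhorn=7 Greywater=5 Ironridge=20 → close Ironridge (overflow 9)
  20÷4 = 5 each, +1 to first 0
Round 2: Ashgrove=24 Dunmere=20 Elkhorn=12 Greywater=10 → close Dunmere (overflow 12)
  20÷3 = 6 each, +1 to first 2
Round 3: Ashgrove=31 Elkhorn=19 Greywater=16 → close Ashgrove (overflow 16)
  31÷2 = 15 each, +1 to first 1
Round 4: Elkhorn=35 Greywater=31 → close Greywater (overflow 23)
  31÷1 = 31 each, +1 to first 0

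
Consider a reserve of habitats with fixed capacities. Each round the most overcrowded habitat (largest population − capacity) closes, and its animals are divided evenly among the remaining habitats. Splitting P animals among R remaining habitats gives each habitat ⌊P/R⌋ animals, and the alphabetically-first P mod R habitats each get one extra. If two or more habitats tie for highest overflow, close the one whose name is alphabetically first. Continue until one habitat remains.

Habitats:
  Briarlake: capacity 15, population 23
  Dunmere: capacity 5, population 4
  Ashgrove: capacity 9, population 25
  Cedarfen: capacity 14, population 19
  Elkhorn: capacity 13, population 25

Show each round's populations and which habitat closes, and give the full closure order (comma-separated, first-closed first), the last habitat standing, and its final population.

Round 1: Ashgrove=25 Briarlake=23 Cedarfen=19 Dunmere=4 Elkhorn=25 → close Ashgrove (overflow 16)
  25÷4 = 6 each, +1 to first 1
Round 2: Briarlake=30 Cedarfen=25 Dunmere=10 Elkhorn=31 → close Elkhorn (overflow 18)
  31÷3 = 10 each, +1 to first 1
Round 3: Briarlake=41 Cedarfen=35 Dunmere=20 → close Briarlake (overflow 26)
  41÷2 = 20 each, +1 to first 1
Round 4: Cedarfen=56 Dunmere=40 → close Cedarfen (overflow 42)
  56÷1 = 56 each, +1 to first 0

Closure order: Ashgrove, Elkhorn, Briarlake, Cedarfen
Last habitat: Dunmere with 96 animals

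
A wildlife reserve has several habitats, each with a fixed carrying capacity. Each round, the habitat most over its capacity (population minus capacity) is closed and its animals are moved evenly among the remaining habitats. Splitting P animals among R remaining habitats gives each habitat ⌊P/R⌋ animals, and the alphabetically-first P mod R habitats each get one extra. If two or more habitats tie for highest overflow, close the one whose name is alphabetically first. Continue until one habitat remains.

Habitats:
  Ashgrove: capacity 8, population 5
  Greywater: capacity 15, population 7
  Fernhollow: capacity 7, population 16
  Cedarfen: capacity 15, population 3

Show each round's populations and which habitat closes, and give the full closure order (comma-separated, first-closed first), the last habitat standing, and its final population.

Closure order: Fernhollow, Ashgrove, Greywater
Last habitat: Cedarfen with 31 animals

Round 1: Ashgrove=5 Cedarfen=3 Fernhollow=16 Greywater=7 → close Fernhollow (overflow 9)
  16÷3 = 5 each, +1 to first 1
Round 2: Ashgrove=11 Cedarfen=8 Greywater=12 → close Ashgrove (overflow 3)
  11÷2 = 5 each, +1 to first 1
Round 3: Cedarfen=14 Greywater=17 → close Greywater (overflow 2)
  17÷1 = 17 each, +1 to first 0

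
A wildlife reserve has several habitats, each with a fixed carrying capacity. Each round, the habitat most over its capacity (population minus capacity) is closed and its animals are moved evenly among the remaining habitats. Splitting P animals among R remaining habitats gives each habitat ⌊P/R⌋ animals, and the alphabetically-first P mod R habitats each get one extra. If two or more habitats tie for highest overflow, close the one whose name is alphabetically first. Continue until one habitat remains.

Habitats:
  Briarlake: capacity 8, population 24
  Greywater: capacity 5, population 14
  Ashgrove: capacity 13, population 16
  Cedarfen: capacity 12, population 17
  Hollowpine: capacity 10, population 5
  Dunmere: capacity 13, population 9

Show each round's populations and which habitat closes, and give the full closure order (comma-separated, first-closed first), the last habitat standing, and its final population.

Closure order: Briarlake, Greywater, Cedarfen, Ashgrove, Dunmere
Last habitat: Hollowpine with 85 animals

Round 1: Ashgrove=16 Briarlake=24 Cedarfen=17 Dunmere=9 Greywater=14 Hollowpine=5 → close Briarlake (overflow 16)
  24÷5 = 4 each, +1 to first 4
Round 2: Ashgrove=21 Cedarfen=22 Dunmere=14 Greywater=19 Hollowpine=9 → close Greywater (overflow 14)
  19÷4 = 4 each, +1 to first 3
Round 3: Ashgrove=26 Cedarfen=27 Dunmere=19 Hollowpine=13 → close Cedarfen (overflow 15)
  27÷3 = 9 each, +1 to first 0
Round 4: Ashgrove=35 Dunmere=28 Hollowpine=22 → close Ashgrove (overflow 22)
  35÷2 = 17 each, +1 to first 1
Round 5: Dunmere=46 Hollowpine=39 → close Dunmere (overflow 33)
  46÷1 = 46 each, +1 to first 0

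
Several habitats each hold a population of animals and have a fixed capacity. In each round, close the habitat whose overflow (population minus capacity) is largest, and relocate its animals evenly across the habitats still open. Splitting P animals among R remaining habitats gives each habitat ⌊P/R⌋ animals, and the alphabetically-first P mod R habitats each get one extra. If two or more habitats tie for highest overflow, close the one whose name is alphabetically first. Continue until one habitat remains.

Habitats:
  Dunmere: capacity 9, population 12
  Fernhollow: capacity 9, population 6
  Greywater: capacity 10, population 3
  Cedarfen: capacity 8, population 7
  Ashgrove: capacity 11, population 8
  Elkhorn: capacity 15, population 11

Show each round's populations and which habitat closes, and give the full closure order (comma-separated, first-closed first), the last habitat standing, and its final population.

Round 1: Ashgrove=8 Cedarfen=7 Dunmere=12 Elkhorn=11 Fernhollow=6 Greywater=3 → close Dunmere (overflow 3)
  12÷5 = 2 each, +1 to first 2
Round 2: Ashgrove=11 Cedarfen=10 Elkhorn=13 Fernhollow=8 Greywater=5 → close Cedarfen (overflow 2)
  10÷4 = 2 each, +1 to first 2
Round 3: Ashgrove=14 Elkhorn=16 Fernhollow=10 Greywater=7 → close Ashgrove (overflow 3)
  14÷3 = 4 each, +1 to first 2
Round 4: Elkhorn=21 Fernhollow=15 Greywater=11 → close Elkhorn (overflow 6)
  21÷2 = 10 each, +1 to first 1
Round 5: Fernhollow=26 Greywater=21 → close Fernhollow (overflow 17)
  26÷1 = 26 each, +1 to first 0

Closure order: Dunmere, Cedarfen, Ashgrove, Elkhorn, Fernhollow
Last habitat: Greywater with 47 animals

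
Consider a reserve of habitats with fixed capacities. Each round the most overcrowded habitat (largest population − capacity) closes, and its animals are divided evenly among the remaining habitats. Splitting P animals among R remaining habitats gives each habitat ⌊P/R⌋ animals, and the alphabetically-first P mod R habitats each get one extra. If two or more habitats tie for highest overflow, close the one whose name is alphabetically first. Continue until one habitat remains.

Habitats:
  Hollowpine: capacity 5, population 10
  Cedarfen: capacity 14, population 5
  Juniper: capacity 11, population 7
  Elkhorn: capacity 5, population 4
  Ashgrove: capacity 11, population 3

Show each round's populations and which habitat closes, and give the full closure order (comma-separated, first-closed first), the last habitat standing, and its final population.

Closure order: Hollowpine, Elkhorn, Juniper, Ashgrove
Last habitat: Cedarfen with 29 animals

Round 1: Ashgrove=3 Cedarfen=5 Elkhorn=4 Hollowpine=10 Juniper=7 → close Hollowpine (overflow 5)
  10÷4 = 2 each, +1 to first 2
Round 2: Ashgrove=6 Cedarfen=8 Elkhorn=6 Juniper=9 → close Elkhorn (overflow 1)
  6÷3 = 2 each, +1 to first 0
Round 3: Ashgrove=8 Cedarfen=10 Juniper=11 → close Juniper (overflow 0)
  11÷2 = 5 each, +1 to first 1
Round 4: Ashgrove=14 Cedarfen=15 → close Ashgrove (overflow 3)
  14÷1 = 14 each, +1 to first 0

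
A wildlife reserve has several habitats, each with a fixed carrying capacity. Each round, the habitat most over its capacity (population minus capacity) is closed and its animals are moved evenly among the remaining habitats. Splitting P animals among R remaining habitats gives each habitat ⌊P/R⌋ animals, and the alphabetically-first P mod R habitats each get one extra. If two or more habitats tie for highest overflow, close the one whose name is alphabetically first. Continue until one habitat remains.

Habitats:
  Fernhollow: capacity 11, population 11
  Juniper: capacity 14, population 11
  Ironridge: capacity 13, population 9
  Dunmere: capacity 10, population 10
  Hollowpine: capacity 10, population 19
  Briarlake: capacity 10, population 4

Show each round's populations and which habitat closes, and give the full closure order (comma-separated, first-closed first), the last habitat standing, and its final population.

Closure order: Hollowpine, Dunmere, Fernhollow, Briarlake, Ironridge
Last habitat: Juniper with 64 animals

Round 1: Briarlake=4 Dunmere=10 Fernhollow=11 Hollowpine=19 Ironridge=9 Juniper=11 → close Hollowpine (overflow 9)
  19÷5 = 3 each, +1 to first 4
Round 2: Briarlake=8 Dunmere=14 Fernhollow=15 Ironridge=13 Juniper=14 → close Dunmere (overflow 4)
  14÷4 = 3 each, +1 to first 2
Round 3: Briarlake=12 Fernhollow=19 Ironridge=16 Juniper=17 → close Fernhollow (overflow 8)
  19÷3 = 6 each, +1 to first 1
Round 4: Briarlake=19 Ironridge=22 Juniper=23 → close Briarlake (overflow 9)
  19÷2 = 9 each, +1 to first 1
Round 5: Ironridge=32 Juniper=32 → close Ironridge (overflow 19)
  32÷1 = 32 each, +1 to first 0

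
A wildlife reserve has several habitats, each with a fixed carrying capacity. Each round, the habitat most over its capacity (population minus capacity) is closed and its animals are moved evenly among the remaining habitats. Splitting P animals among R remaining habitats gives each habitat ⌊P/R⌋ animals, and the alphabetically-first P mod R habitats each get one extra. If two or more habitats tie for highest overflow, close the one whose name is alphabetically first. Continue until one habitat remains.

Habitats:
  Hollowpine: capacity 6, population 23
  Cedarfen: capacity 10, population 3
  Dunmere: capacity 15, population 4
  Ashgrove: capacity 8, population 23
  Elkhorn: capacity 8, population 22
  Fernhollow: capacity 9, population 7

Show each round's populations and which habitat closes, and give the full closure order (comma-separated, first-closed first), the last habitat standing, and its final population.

Round 1: Ashgrove=23 Cedarfen=3 Dunmere=4 Elkhorn=22 Fernhollow=7 Hollowpine=23 → close Hollowpine (overflow 17)
  23÷5 = 4 each, +1 to first 3
Round 2: Ashgrove=28 Cedarfen=8 Dunmere=9 Elkhorn=26 Fernhollow=11 → close Ashgrove (overflow 20)
  28÷4 = 7 each, +1 to first 0
Round 3: Cedarfen=15 Dunmere=16 Elkhorn=33 Fernhollow=18 → close Elkhorn (overflow 25)
  33÷3 = 11 each, +1 to first 0
Round 4: Cedarfen=26 Dunmere=27 Fernhollow=29 → close Fernhollow (overflow 20)
  29÷2 = 14 each, +1 to first 1
Round 5: Cedarfen=41 Dunmere=41 → close Cedarfen (overflow 31)
  41÷1 = 41 each, +1 to first 0

Closure order: Hollowpine, Ashgrove, Elkhorn, Fernhollow, Cedarfen
Last habitat: Dunmere with 82 animals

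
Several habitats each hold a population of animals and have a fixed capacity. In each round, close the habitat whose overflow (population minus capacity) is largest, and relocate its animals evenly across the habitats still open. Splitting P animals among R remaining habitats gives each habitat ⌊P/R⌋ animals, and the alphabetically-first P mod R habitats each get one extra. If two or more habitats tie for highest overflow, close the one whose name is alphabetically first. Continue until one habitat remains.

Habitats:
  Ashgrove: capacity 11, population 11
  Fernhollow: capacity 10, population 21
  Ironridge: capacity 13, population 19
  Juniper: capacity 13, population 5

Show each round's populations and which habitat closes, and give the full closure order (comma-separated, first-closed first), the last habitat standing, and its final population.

Closure order: Fernhollow, Ironridge, Ashgrove
Last habitat: Juniper with 56 animals

Round 1: Ashgrove=11 Fernhollow=21 Ironridge=19 Juniper=5 → close Fernhollow (overflow 11)
  21÷3 = 7 each, +1 to first 0
Round 2: Ashgrove=18 Ironridge=26 Juniper=12 → close Ironridge (overflow 13)
  26÷2 = 13 each, +1 to first 0
Round 3: Ashgrove=31 Juniper=25 → close Ashgrove (overflow 20)
  31÷1 = 31 each, +1 to first 0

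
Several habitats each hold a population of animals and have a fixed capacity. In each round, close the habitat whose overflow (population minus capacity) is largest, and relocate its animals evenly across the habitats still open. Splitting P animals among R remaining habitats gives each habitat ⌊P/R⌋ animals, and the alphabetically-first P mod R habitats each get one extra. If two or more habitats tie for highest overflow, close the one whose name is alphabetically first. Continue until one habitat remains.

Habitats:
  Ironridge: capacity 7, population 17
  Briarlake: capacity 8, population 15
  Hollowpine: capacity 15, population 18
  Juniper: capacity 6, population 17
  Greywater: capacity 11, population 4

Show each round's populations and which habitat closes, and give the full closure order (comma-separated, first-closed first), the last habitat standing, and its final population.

Closure order: Juniper, Ironridge, Briarlake, Hollowpine
Last habitat: Greywater with 71 animals

Round 1: Briarlake=15 Greywater=4 Hollowpine=18 Ironridge=17 Juniper=17 → close Juniper (overflow 11)
  17÷4 = 4 each, +1 to first 1
Round 2: Briarlake=20 Greywater=8 Hollowpine=22 Ironridge=21 → close Ironridge (overflow 14)
  21÷3 = 7 each, +1 to first 0
Round 3: Briarlake=27 Greywater=15 Hollowpine=29 → close Briarlake (overflow 19)
  27÷2 = 13 each, +1 to first 1
Round 4: Greywater=29 Hollowpine=42 → close Hollowpine (overflow 27)
  42÷1 = 42 each, +1 to first 0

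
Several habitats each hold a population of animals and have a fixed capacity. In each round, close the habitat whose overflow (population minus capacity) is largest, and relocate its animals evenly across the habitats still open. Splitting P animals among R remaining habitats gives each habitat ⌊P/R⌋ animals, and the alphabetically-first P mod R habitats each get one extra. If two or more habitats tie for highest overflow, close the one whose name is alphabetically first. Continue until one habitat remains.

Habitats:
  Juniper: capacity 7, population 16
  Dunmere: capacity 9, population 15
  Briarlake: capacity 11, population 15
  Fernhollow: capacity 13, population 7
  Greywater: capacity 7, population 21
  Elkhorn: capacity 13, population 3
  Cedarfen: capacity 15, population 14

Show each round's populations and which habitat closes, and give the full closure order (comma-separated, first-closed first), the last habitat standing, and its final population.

Closure order: Greywater, Juniper, Dunmere, Briarlake, Cedarfen, Fernhollow
Last habitat: Elkhorn with 91 animals

Round 1: Briarlake=15 Cedarfen=14 Dunmere=15 Elkhorn=3 Fernhollow=7 Greywater=21 Juniper=16 → close Greywater (overflow 14)
  21÷6 = 3 each, +1 to first 3
Round 2: Briarlake=19 Cedarfen=18 Dunmere=19 Elkhorn=6 Fernhollow=10 Juniper=19 → close Juniper (overflow 12)
  19÷5 = 3 each, +1 to first 4
Round 3: Briarlake=23 Cedarfen=22 Dunmere=23 Elkhorn=10 Fernhollow=13 → close Dunmere (overflow 14)
  23÷4 = 5 each, +1 to first 3
Round 4: Briarlake=29 Cedarfen=28 Elkhorn=16 Fernhollow=18 → close Briarlake (overflow 18)
  29÷3 = 9 each, +1 to first 2
Round 5: Cedarfen=38 Elkhorn=26 Fernhollow=27 → close Cedarfen (overflow 23)
  38÷2 = 19 each, +1 to first 0
Round 6: Elkhorn=45 Fernhollow=46 → close Fernhollow (overflow 33)
  46÷1 = 46 each, +1 to first 0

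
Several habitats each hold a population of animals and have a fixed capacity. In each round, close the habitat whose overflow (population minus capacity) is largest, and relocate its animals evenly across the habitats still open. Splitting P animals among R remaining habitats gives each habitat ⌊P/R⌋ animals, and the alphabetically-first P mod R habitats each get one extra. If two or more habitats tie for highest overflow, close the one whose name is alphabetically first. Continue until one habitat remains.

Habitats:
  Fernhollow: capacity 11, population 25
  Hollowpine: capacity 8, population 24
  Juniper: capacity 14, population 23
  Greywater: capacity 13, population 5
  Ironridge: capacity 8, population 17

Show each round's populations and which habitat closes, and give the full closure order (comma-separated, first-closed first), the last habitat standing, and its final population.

Closure order: Hollowpine, Fernhollow, Ironridge, Juniper
Last habitat: Greywater with 94 animals

Round 1: Fernhollow=25 Greywater=5 Hollowpine=24 Ironridge=17 Juniper=23 → close Hollowpine (overflow 16)
  24÷4 = 6 each, +1 to first 0
Round 2: Fernhollow=31 Greywater=11 Ironridge=23 Juniper=29 → close Fernhollow (overflow 20)
  31÷3 = 10 each, +1 to first 1
Round 3: Greywater=22 Ironridge=33 Juniper=39 → close Ironridge (overflow 25)
  33÷2 = 16 each, +1 to first 1
Round 4: Greywater=39 Juniper=55 → close Juniper (overflow 41)
  55÷1 = 55 each, +1 to first 0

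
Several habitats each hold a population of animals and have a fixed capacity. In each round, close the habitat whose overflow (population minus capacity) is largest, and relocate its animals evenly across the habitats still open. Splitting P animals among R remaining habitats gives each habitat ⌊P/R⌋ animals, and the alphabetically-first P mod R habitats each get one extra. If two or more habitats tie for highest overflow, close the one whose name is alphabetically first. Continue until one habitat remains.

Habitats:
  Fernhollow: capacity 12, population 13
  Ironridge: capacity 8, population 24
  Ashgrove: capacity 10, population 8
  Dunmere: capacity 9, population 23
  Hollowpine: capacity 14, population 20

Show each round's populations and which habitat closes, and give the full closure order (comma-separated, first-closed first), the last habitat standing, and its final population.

Round 1: Ashgrove=8 Dunmere=23 Fernhollow=13 Hollowpine=20 Ironridge=24 → close Ironridge (overflow 16)
  24÷4 = 6 each, +1 to first 0
Round 2: Ashgrove=14 Dunmere=29 Fernhollow=19 Hollowpine=26 → close Dunmere (overflow 20)
  29÷3 = 9 each, +1 to first 2
Round 3: Ashgrove=24 Fernhollow=29 Hollowpine=35 → close Hollowpine (overflow 21)
  35÷2 = 17 each, +1 to first 1
Round 4: Ashgrove=42 Fernhollow=46 → close Fernhollow (overflow 34)
  46÷1 = 46 each, +1 to first 0

Closure order: Ironridge, Dunmere, Hollowpine, Fernhollow
Last habitat: Ashgrove with 88 animals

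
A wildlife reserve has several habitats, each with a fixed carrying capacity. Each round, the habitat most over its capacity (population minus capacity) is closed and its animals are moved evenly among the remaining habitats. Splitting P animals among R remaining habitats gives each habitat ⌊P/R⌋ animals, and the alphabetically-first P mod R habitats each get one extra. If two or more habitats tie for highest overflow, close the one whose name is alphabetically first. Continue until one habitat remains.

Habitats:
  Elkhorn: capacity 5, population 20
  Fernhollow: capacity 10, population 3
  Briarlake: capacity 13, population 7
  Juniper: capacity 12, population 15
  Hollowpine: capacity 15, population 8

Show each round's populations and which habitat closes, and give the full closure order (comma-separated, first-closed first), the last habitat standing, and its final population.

Closure order: Elkhorn, Juniper, Briarlake, Fernhollow
Last habitat: Hollowpine with 53 animals

Round 1: Briarlake=7 Elkhorn=20 Fernhollow=3 Hollowpine=8 Juniper=15 → close Elkhorn (overflow 15)
  20÷4 = 5 each, +1 to first 0
Round 2: Briarlake=12 Fernhollow=8 Hollowpine=13 Juniper=20 → close Juniper (overflow 8)
  20÷3 = 6 each, +1 to first 2
Round 3: Briarlake=19 Fernhollow=15 Hollowpine=19 → close Briarlake (overflow 6)
  19÷2 = 9 each, +1 to first 1
Round 4: Fernhollow=25 Hollowpine=28 → close Fernhollow (overflow 15)
  25÷1 = 25 each, +1 to first 0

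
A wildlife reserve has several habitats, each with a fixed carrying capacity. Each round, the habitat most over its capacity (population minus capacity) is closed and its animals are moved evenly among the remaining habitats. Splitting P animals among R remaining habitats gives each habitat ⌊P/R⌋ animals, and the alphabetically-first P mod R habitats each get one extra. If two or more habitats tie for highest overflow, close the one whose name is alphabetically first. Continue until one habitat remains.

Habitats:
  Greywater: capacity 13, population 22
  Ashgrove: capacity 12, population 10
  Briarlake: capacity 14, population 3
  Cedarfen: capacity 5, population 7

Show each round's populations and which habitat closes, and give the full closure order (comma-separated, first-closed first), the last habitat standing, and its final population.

Closure order: Greywater, Cedarfen, Ashgrove
Last habitat: Briarlake with 42 animals

Round 1: Ashgrove=10 Briarlake=3 Cedarfen=7 Greywater=22 → close Greywater (overflow 9)
  22÷3 = 7 each, +1 to first 1
Round 2: Ashgrove=18 Briarlake=10 Cedarfen=14 → close Cedarfen (overflow 9)
  14÷2 = 7 each, +1 to first 0
Round 3: Ashgrove=25 Briarlake=17 → close Ashgrove (overflow 13)
  25÷1 = 25 each, +1 to first 0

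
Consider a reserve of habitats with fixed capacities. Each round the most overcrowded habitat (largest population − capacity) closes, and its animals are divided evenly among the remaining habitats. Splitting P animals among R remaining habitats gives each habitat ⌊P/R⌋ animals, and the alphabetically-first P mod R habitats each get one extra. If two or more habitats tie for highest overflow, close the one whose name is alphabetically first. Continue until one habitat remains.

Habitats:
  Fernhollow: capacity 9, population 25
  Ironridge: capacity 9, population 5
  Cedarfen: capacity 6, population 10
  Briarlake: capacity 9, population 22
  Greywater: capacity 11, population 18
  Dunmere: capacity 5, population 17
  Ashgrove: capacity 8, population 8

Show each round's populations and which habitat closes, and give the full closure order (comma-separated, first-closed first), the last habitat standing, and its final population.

Round 1: Ashgrove=8 Briarlake=22 Cedarfen=10 Dunmere=17 Fernhollow=25 Greywater=18 Ironridge=5 → close Fernhollow (overflow 16)
  25÷6 = 4 each, +1 to first 1
Round 2: Ashgrove=13 Briarlake=26 Cedarfen=14 Dunmere=21 Greywater=22 Ironridge=9 → close Briarlake (overflow 17)
  26÷5 = 5 each, +1 to first 1
Round 3: Ashgrove=19 Cedarfen=19 Dunmere=26 Greywater=27 Ironridge=14 → close Dunmere (overflow 21)
  26÷4 = 6 each, +1 to first 2
Round 4: Ashgrove=26 Cedarfen=26 Greywater=33 Ironridge=20 → close Greywater (overflow 22)
  33÷3 = 11 each, +1 to first 0
Round 5: Ashgrove=37 Cedarfen=37 Ironridge=31 → close Cedarfen (overflow 31)
  37÷2 = 18 each, +1 to first 1
Round 6: Ashgrove=56 Ironridge=49 → close Ashgrove (overflow 48)
  56÷1 = 56 each, +1 to first 0

Closure order: Fernhollow, Briarlake, Dunmere, Greywater, Cedarfen, Ashgrove
Last habitat: Ironridge with 105 animals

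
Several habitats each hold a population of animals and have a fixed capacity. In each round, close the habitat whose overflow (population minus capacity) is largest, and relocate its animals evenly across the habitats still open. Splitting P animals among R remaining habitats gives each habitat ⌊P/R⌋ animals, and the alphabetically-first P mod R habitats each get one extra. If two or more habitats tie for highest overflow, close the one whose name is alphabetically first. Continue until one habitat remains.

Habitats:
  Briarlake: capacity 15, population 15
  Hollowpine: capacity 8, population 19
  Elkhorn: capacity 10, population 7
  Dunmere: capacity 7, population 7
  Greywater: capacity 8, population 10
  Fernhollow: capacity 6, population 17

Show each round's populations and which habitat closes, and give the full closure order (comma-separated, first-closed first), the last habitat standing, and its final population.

Closure order: Fernhollow, Hollowpine, Briarlake, Dunmere, Greywater
Last habitat: Elkhorn with 75 animals

Round 1: Briarlake=15 Dunmere=7 Elkhorn=7 Fernhollow=17 Greywater=10 Hollowpine=19 → close Fernhollow (overflow 11)
  17÷5 = 3 each, +1 to first 2
Round 2: Briarlake=19 Dunmere=11 Elkhorn=10 Greywater=13 Hollowpine=22 → close Hollowpine (overflow 14)
  22÷4 = 5 each, +1 to first 2
Round 3: Briarlake=25 Dunmere=17 Elkhorn=15 Greywater=18 → close Briarlake (overflow 10)
  25÷3 = 8 each, +1 to first 1
Round 4: Dunmere=26 Elkhorn=23 Greywater=26 → close Dunmere (overflow 19)
  26÷2 = 13 each, +1 to first 0
Round 5: Elkhorn=36 Greywater=39 → close Greywater (overflow 31)
  39÷1 = 39 each, +1 to first 0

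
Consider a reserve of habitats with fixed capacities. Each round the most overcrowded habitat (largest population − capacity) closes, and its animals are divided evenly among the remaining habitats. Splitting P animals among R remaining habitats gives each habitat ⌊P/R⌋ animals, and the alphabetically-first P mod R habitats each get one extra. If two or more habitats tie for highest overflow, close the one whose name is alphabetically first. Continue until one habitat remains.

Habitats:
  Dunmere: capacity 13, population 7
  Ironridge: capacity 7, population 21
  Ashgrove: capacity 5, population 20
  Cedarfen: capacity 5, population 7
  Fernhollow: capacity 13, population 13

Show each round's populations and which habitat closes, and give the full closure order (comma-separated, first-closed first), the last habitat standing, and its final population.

Closure order: Ashgrove, Ironridge, Cedarfen, Fernhollow
Last habitat: Dunmere with 68 animals

Round 1: Ashgrove=20 Cedarfen=7 Dunmere=7 Fernhollow=13 Ironridge=21 → close Ashgrove (overflow 15)
  20÷4 = 5 each, +1 to first 0
Round 2: Cedarfen=12 Dunmere=12 Fernhollow=18 Ironridge=26 → close Ironridge (overflow 19)
  26÷3 = 8 each, +1 to first 2
Round 3: Cedarfen=21 Dunmere=21 Fernhollow=26 → close Cedarfen (overflow 16)
  21÷2 = 10 each, +1 to first 1
Round 4: Dunmere=32 Fernhollow=36 → close Fernhollow (overflow 23)
  36÷1 = 36 each, +1 to first 0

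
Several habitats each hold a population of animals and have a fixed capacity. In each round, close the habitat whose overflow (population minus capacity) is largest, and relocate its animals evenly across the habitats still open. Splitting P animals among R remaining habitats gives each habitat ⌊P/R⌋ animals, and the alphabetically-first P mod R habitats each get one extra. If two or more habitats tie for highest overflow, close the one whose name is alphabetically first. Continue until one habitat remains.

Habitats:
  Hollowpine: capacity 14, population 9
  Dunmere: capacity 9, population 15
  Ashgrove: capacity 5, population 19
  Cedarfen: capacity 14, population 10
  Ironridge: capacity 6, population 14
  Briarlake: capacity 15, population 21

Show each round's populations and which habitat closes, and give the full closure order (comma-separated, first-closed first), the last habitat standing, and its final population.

Round 1: Ashgrove=19 Briarlake=21 Cedarfen=10 Dunmere=15 Hollowpine=9 Ironridge=14 → close Ashgrove (overflow 14)
  19÷5 = 3 each, +1 to first 4
Round 2: Briarlake=25 Cedarfen=14 Dunmere=19 Hollowpine=13 Ironridge=17 → close Ironridge (overflow 11)
  17÷4 = 4 each, +1 to first 1
Round 3: Briarlake=30 Cedarfen=18 Dunmere=23 Hollowpine=17 → close Briarlake (overflow 15)
  30÷3 = 10 each, +1 to first 0
Round 4: Cedarfen=28 Dunmere=33 Hollowpine=27 → close Dunmere (overflow 24)
  33÷2 = 16 each, +1 to first 1
Round 5: Cedarfen=45 Hollowpine=43 → close Cedarfen (overflow 31)
  45÷1 = 45 each, +1 to first 0

Closure order: Ashgrove, Ironridge, Briarlake, Dunmere, Cedarfen
Last habitat: Hollowpine with 88 animals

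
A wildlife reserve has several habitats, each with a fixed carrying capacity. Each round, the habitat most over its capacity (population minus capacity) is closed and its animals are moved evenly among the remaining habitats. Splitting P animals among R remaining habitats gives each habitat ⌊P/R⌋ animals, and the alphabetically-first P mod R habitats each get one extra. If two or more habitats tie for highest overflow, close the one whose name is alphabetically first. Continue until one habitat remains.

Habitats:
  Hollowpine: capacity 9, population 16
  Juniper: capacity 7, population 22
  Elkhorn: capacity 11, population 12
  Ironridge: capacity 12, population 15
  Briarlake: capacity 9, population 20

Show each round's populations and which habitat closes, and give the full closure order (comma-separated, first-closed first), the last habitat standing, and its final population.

Round 1: Briarlake=20 Elkhorn=12 Hollowpine=16 Ironridge=15 Juniper=22 → close Juniper (overflow 15)
  22÷4 = 5 each, +1 to first 2
Round 2: Briarlake=26 Elkhorn=18 Hollowpine=21 Ironridge=20 → close Briarlake (overflow 17)
  26÷3 = 8 each, +1 to first 2
Round 3: Elkhorn=27 Hollowpine=30 Ironridge=28 → close Hollowpine (overflow 21)
  30÷2 = 15 each, +1 to first 0
Round 4: Elkhorn=42 Ironridge=43 → close Elkhorn (overflow 31)
  42÷1 = 42 each, +1 to first 0

Closure order: Juniper, Briarlake, Hollowpine, Elkhorn
Last habitat: Ironridge with 85 animals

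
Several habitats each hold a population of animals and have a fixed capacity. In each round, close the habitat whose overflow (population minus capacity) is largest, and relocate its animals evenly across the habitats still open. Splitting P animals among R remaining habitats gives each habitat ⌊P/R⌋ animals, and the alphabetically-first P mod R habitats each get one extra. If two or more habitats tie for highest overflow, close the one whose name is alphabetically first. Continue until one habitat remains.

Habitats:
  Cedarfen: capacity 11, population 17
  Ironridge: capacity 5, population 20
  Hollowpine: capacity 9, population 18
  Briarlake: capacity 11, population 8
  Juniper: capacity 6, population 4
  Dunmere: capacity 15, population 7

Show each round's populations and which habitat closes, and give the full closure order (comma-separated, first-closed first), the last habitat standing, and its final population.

Closure order: Ironridge, Hollowpine, Cedarfen, Briarlake, Juniper
Last habitat: Dunmere with 74 animals

Round 1: Briarlake=8 Cedarfen=17 Dunmere=7 Hollowpine=18 Ironridge=20 Juniper=4 → close Ironridge (overflow 15)
  20÷5 = 4 each, +1 to first 0
Round 2: Briarlake=12 Cedarfen=21 Dunmere=11 Hollowpine=22 Juniper=8 → close Hollowpine (overflow 13)
  22÷4 = 5 each, +1 to first 2
Round 3: Briarlake=18 Cedarfen=27 Dunmere=16 Juniper=13 → close Cedarfen (overflow 16)
  27÷3 = 9 each, +1 to first 0
Round 4: Briarlake=27 Dunmere=25 Juniper=22 → close Briarlake (overflow 16)
  27÷2 = 13 each, +1 to first 1
Round 5: Dunmere=39 Juniper=35 → close Juniper (overflow 29)
  35÷1 = 35 each, +1 to first 0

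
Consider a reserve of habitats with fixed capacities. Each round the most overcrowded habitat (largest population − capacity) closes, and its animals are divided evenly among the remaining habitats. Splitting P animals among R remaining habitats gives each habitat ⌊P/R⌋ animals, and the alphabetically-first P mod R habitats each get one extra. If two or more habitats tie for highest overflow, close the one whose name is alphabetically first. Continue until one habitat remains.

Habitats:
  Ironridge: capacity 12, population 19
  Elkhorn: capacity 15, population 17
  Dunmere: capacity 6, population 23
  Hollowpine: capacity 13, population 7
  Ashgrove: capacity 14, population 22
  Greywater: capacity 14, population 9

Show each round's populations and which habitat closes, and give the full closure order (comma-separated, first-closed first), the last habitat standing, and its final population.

Closure order: Dunmere, Ashgrove, Ironridge, Elkhorn, Greywater
Last habitat: Hollowpine with 97 animals

Round 1: Ashgrove=22 Dunmere=23 Elkhorn=17 Greywater=9 Hollowpine=7 Ironridge=19 → close Dunmere (overflow 17)
  23÷5 = 4 each, +1 to first 3
Round 2: Ashgrove=27 Elkhorn=22 Greywater=14 Hollowpine=11 Ironridge=23 → close Ashgrove (overflow 13)
  27÷4 = 6 each, +1 to first 3
Round 3: Elkhorn=29 Greywater=21 Hollowpine=18 Ironridge=29 → close Ironridge (overflow 17)
  29÷3 = 9 each, +1 to first 2
Round 4: Elkhorn=39 Greywater=31 Hollowpine=27 → close Elkhorn (overflow 24)
  39÷2 = 19 each, +1 to first 1
Round 5: Greywater=51 Hollowpine=46 → close Greywater (overflow 37)
  51÷1 = 51 each, +1 to first 0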